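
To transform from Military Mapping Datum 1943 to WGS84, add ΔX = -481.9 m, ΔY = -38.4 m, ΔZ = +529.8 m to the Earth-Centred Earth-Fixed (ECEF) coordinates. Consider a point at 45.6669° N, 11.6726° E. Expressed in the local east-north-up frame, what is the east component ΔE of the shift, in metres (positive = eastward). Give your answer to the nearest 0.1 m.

ΔE = 59.9 m

At φ = 45.6669°, λ = 11.6726°: sin φ = 0.715289, cos φ = 0.698829, sin λ = 0.202319, cos λ = 0.979320.
ΔE = −sin λ·ΔX + cos λ·ΔY = −(0.202319)·(-481.9) + (0.979320)·(-38.4) = 59.89 m.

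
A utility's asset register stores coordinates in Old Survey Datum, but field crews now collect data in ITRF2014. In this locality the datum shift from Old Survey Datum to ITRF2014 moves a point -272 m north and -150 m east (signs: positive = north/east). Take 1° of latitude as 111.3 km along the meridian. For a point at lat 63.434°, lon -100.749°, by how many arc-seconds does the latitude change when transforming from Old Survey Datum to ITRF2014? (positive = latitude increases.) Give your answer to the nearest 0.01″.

1° of latitude = 111.3 km, so Δφ = -272.0 / 111300 = -0.0024438° = -8.798″.

Δφ = -8.80″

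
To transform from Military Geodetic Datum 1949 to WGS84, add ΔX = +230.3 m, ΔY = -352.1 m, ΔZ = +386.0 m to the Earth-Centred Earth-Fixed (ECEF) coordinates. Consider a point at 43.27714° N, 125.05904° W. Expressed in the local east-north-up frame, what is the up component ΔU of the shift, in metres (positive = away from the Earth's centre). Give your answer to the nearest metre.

ΔU = 378 m

At φ = 43.27714°, λ = -125.05904°: sin φ = 0.685528, cos φ = 0.728046, sin λ = -0.818561, cos λ = -0.574420.
ΔU = cos φ cos λ·ΔX + cos φ sin λ·ΔY + sin φ·ΔZ = (0.728046)(-0.574420)(230.3) + (0.728046)(-0.818561)(-352.1) + (0.685528)(386.0) = 378.14 m.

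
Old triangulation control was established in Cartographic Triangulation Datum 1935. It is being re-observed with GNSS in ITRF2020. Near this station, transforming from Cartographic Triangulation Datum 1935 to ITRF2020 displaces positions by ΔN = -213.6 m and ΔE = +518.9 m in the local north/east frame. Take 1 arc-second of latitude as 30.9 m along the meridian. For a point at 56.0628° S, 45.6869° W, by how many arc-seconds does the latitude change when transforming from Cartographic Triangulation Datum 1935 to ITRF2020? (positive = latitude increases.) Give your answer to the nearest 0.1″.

1″ of latitude = 30.90 m, so Δφ = -213.6 / 30.90 = -6.913″.

Δφ = -6.9″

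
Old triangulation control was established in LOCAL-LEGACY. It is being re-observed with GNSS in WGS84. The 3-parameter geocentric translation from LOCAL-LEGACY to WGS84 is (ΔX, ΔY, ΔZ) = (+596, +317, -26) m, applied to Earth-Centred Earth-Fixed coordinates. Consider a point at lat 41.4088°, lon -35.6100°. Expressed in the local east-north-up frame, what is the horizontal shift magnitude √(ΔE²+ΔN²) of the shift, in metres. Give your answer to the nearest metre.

The local east axis at (φ, λ) is (−sin λ, cos λ, 0), so ΔE = −sin(-35.6100°)·596 + cos(-35.6100°)·317 = 604.75 m.
The local north axis is (−sin φ cos λ, −sin φ sin λ, cos φ), giving ΔN = -320.493 + 122.085 − 19.500 = -217.91 m.
Horizontal magnitude = √(ΔE² + ΔN²) = √(604.75² + (-217.91)²) = 642.81 m.

643 m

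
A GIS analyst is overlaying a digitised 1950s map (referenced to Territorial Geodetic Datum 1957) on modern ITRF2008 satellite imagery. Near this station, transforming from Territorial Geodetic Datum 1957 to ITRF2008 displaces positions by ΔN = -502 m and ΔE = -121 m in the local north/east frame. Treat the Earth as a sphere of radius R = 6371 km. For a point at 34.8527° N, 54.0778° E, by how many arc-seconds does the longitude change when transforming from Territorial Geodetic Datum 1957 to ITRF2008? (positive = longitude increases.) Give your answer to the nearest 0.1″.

At latitude 34.8527°, cos φ = 0.820624.
One radian of longitude at latitude φ spans R cos φ, so Δλ = ΔE / (R cos φ) = -121.0 / (6371000 × 0.820624) = -2.3144e-05 rad = -4.774″.

Δλ = -4.8″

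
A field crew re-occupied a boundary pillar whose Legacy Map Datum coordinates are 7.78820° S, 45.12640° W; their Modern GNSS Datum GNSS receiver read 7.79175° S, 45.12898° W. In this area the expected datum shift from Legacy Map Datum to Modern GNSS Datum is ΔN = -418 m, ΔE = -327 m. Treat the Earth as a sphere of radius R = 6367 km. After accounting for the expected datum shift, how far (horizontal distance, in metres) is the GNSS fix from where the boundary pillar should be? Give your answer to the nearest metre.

Observed coordinate differences: Δφ = -0.00355°, Δλ = -0.00258°.
Converting to metres (1° lat = 111125 m, cos φ = 0.990776): observed ΔN = -394.5 m, observed ΔE = -284.1 m.
Subtracting the expected shift leaves a residual of -394.5 − (-418) = 23.5 m north and -284.1 − (-327) = 42.9 m east.
Residual distance = √(23.5² + 42.9²) = 49.0 m.

49 m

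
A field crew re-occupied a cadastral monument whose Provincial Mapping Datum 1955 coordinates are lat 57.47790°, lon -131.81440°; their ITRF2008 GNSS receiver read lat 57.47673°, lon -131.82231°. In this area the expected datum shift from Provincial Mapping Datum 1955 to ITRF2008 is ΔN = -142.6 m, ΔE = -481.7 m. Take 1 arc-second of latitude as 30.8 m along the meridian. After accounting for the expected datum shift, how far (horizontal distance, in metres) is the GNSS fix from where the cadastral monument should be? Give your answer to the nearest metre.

16 m

Observed coordinate differences: Δφ = -0.00117°, Δλ = -0.00791°.
Converting to metres (1° lat = 110880 m, cos φ = 0.537625): observed ΔN = -129.7 m, observed ΔE = -471.5 m.
Subtracting the expected shift leaves a residual of -129.7 − (-142.6) = 12.9 m north and -471.5 − (-481.7) = 10.2 m east.
Residual distance = √(12.9² + 10.2²) = 16.4 m.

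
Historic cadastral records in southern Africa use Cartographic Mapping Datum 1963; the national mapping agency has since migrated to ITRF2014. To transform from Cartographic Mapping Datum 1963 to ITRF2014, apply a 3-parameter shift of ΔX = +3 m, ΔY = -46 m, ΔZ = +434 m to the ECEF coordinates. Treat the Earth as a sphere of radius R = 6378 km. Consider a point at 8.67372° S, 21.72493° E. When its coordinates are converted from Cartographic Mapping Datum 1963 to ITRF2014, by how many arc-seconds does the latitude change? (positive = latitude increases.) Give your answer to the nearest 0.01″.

sin φ = -0.150807, cos φ = 0.988563, sin λ = 0.370151, cos λ = 0.928972.
North component: ΔN = −sin φ cos λ·ΔX − sin φ sin λ·ΔY + cos φ·ΔZ = −(-0.150807)(0.928972)(3) − (-0.150807)(0.370151)(-46) + (0.988563)(434) = 426.89 m.
1° of latitude spans πR/180 = 111317 m, so Δφ = 426.89 / 111317 × 3600 = 13.806″.

Δφ = 13.81″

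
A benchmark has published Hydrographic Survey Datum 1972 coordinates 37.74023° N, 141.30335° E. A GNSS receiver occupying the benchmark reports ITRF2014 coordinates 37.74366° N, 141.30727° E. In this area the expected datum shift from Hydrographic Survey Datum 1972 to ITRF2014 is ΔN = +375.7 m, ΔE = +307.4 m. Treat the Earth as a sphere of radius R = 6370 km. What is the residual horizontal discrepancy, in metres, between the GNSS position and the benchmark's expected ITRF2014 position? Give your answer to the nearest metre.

38 m

Observed coordinate differences: Δφ = +0.00343°, Δλ = +0.00392°.
Converting to metres (1° lat = 111177 m, cos φ = 0.790794): observed ΔN = 381.3 m, observed ΔE = 344.6 m.
Subtracting the expected shift leaves a residual of 381.3 − (375.7) = 5.6 m north and 344.6 − (307.4) = 37.2 m east.
Residual distance = √(5.6² + 37.2²) = 37.7 m.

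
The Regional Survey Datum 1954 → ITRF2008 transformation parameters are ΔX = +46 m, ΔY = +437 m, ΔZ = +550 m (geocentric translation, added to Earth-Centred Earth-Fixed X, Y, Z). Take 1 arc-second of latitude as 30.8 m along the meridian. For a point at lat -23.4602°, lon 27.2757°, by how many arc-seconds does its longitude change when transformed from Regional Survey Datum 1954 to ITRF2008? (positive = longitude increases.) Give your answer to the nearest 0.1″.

Δλ = 13.0″

sin φ = -0.398112, cos φ = 0.917337, sin λ = 0.458273, cos λ = 0.888812.
East component: ΔE = −sin λ·ΔX + cos λ·ΔY = −(0.458273)(46) + (0.888812)(437) = 367.33 m.
1° of latitude spans 3600 × 30.80 = 110880 m; at latitude φ, 1° of longitude spans that × cos φ = 101714.3 m, so Δλ = 367.33 / 101714.3 × 3600 = 13.001″.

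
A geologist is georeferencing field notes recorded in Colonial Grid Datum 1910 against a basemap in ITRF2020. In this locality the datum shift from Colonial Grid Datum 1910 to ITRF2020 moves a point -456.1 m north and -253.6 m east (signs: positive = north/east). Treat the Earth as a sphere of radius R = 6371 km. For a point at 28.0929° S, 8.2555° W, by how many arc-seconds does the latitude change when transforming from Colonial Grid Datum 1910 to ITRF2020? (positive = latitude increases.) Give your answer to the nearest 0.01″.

On a sphere of radius R, 1 rad of latitude = R, so Δφ = ΔN / R = -456.1 / 6371000 = -7.1590e-05 rad = -14.767″.

Δφ = -14.77″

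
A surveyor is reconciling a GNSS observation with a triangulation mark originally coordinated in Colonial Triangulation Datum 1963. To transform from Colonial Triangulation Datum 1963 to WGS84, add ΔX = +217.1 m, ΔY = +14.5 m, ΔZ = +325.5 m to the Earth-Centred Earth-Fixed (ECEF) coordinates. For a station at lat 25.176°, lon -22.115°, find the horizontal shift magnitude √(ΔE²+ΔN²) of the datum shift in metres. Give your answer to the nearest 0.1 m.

The local east axis at (φ, λ) is (−sin λ, cos λ, 0), so ΔE = −sin(-22.115°)·217.1 + cos(-22.115°)·14.5 = 95.16 m.
The local north axis is (−sin φ cos λ, −sin φ sin λ, cos φ), giving ΔN = -85.560 + 2.322 + 294.579 = 211.34 m.
Horizontal magnitude = √(ΔE² + ΔN²) = √(95.16² + 211.34²) = 231.78 m.

231.8 m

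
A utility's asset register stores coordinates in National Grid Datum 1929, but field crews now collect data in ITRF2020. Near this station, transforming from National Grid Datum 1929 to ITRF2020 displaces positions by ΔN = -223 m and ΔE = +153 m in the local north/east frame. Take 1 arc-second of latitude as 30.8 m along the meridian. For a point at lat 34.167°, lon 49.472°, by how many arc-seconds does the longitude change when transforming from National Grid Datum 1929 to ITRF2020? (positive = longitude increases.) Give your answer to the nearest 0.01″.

At latitude 34.167°, cos φ = 0.827404.
1″ of longitude at this latitude = 30.80 × cos φ = 25.4840 m, so Δλ = 153.0 / 25.4840 = 6.004″.

Δλ = 6.00″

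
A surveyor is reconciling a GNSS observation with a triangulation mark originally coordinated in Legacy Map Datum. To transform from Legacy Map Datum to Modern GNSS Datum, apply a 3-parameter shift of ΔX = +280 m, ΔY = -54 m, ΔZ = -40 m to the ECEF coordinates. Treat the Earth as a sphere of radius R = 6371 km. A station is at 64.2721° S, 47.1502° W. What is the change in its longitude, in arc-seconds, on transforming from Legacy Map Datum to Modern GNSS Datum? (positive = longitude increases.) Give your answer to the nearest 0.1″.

sin φ = -0.900866, cos φ = 0.434098, sin λ = -0.733139, cos λ = 0.680079.
East component: ΔE = −sin λ·ΔX + cos λ·ΔY = −(-0.733139)(280) + (0.680079)(-54) = 168.55 m.
1° of latitude spans πR/180 = 111195 m; at latitude φ, 1° of longitude spans that × cos φ = 48269.5 m, so Δλ = 168.55 / 48269.5 × 3600 = 12.571″.

Δλ = 12.6″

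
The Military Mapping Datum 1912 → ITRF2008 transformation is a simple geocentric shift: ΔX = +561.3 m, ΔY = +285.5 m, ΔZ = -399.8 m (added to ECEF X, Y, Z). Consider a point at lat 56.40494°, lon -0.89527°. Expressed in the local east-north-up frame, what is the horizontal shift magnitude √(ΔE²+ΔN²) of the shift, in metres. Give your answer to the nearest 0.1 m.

The local east axis at (φ, λ) is (−sin λ, cos λ, 0), so ΔE = −sin(-0.89527°)·561.3 + cos(-0.89527°)·285.5 = 294.24 m.
The local north axis is (−sin φ cos λ, −sin φ sin λ, cos φ), giving ΔN = -467.488 + 3.716 − 221.217 = -684.99 m.
Horizontal magnitude = √(ΔE² + ΔN²) = √(294.24² + (-684.99)²) = 745.51 m.

745.5 m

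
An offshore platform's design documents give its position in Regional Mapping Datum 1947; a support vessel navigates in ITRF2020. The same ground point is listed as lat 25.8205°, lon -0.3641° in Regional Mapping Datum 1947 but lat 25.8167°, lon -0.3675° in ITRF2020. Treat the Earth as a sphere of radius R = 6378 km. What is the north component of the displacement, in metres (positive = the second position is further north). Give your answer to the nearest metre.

ΔN = -423 m

Δφ = 25.8167° − 25.8205° = -0.0038°; Δλ = -0.3675° − -0.3641° = -0.0034°.
1° along a meridian = πR/180 = 111317 m.
ΔN = Δφ × 111317 = -423.0 m; ΔE = Δλ × 111317 × cos(25.8205°) = -0.0034 × 111317 × 0.900163 = -340.7 m.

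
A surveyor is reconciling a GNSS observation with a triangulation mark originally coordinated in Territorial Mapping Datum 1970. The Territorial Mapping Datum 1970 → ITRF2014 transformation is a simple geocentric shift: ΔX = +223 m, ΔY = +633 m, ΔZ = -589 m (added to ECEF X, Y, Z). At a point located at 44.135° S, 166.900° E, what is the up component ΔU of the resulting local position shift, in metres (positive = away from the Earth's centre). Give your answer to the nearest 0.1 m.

At φ = -44.135°, λ = 166.900°: sin φ = -0.696351, cos φ = 0.717701, sin λ = 0.226651, cos λ = -0.973976.
ΔU = cos φ cos λ·ΔX + cos φ sin λ·ΔY + sin φ·ΔZ = (0.717701)(-0.973976)(223) + (0.717701)(0.226651)(633) + (-0.696351)(-589) = 357.24 m.

ΔU = 357.2 m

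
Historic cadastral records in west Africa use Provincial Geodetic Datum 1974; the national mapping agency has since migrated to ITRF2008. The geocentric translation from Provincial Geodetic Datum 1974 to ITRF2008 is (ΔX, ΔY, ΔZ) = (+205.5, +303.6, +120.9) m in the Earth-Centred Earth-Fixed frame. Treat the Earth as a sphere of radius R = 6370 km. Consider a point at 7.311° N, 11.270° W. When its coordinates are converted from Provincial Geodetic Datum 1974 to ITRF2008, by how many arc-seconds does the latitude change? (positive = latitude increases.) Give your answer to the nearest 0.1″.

sin φ = 0.127255, cos φ = 0.991870, sin λ = -0.195433, cos λ = 0.980717.
North component: ΔN = −sin φ cos λ·ΔX − sin φ sin λ·ΔY + cos φ·ΔZ = −(0.127255)(0.980717)(205.5) − (0.127255)(-0.195433)(303.6) + (0.991870)(120.9) = 101.82 m.
1° of latitude spans πR/180 = 111177 m, so Δφ = 101.82 / 111177 × 3600 = 3.297″.

Δφ = 3.3″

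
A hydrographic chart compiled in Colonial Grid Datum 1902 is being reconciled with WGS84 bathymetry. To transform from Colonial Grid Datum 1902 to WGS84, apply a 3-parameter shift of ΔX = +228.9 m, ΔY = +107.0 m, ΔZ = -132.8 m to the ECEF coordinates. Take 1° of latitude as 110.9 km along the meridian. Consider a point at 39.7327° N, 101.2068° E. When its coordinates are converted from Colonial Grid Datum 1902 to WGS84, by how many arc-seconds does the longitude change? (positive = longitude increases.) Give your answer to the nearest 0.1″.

Δλ = -10.4″

sin φ = 0.639207, cos φ = 0.769035, sin λ = 0.980932, cos λ = -0.194351.
East component: ΔE = −sin λ·ΔX + cos λ·ΔY = −(0.980932)(228.9) + (-0.194351)(107.0) = -245.33 m.
1° of latitude spans 110900 m; at latitude φ, 1° of longitude spans that × cos φ = 85286.0 m, so Δλ = -245.33 / 85286.0 × 3600 = -10.356″.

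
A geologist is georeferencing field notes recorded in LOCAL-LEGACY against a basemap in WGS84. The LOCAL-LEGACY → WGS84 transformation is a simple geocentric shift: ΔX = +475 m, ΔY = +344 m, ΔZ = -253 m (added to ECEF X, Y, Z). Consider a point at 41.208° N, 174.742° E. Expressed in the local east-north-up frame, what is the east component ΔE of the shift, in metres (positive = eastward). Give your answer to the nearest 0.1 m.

The local east axis at (φ, λ) is (−sin λ, cos λ, 0), so ΔE = −sin(174.742°)·475 + cos(174.742°)·344 = -386.08 m.

ΔE = -386.1 m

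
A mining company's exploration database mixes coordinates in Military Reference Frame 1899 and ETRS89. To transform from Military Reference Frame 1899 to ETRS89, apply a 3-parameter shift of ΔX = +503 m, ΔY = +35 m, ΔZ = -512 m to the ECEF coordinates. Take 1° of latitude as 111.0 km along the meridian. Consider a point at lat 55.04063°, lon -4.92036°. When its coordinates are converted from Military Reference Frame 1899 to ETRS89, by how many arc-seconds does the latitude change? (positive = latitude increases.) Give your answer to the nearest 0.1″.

sin φ = 0.819559, cos φ = 0.572995, sin λ = -0.085771, cos λ = 0.996315.
North component: ΔN = −sin φ cos λ·ΔX − sin φ sin λ·ΔY + cos φ·ΔZ = −(0.819559)(0.996315)(503) − (0.819559)(-0.085771)(35) + (0.572995)(-512) = -701.63 m.
1° of latitude spans 111000 m, so Δφ = -701.63 / 111000 × 3600 = -22.756″.

Δφ = -22.8″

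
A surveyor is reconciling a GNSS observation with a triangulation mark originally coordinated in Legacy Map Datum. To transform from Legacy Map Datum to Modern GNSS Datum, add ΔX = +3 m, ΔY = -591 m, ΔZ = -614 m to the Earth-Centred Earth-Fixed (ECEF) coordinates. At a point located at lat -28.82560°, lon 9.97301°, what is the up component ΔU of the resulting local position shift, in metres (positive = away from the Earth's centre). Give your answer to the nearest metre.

At φ = -28.82560°, λ = 9.97301°: sin φ = -0.482145, cos φ = 0.876091, sin λ = 0.173184, cos λ = 0.984889.
ΔU = cos φ cos λ·ΔX + cos φ sin λ·ΔY + sin φ·ΔZ = (0.876091)(0.984889)(3) + (0.876091)(0.173184)(-591) + (-0.482145)(-614) = 208.96 m.

ΔU = 209 m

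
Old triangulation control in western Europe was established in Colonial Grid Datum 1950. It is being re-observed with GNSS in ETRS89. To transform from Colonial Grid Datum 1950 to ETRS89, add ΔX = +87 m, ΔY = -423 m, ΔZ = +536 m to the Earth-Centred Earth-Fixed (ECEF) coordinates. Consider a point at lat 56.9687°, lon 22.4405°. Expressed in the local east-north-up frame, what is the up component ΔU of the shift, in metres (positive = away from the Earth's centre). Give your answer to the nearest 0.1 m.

At φ = 56.9687°, λ = 22.4405°: sin φ = 0.838373, cos φ = 0.545097, sin λ = 0.381724, cos λ = 0.924276.
ΔU = cos φ cos λ·ΔX + cos φ sin λ·ΔY + sin φ·ΔZ = (0.545097)(0.924276)(87) + (0.545097)(0.381724)(-423) + (0.838373)(536) = 405.18 m.

ΔU = 405.2 m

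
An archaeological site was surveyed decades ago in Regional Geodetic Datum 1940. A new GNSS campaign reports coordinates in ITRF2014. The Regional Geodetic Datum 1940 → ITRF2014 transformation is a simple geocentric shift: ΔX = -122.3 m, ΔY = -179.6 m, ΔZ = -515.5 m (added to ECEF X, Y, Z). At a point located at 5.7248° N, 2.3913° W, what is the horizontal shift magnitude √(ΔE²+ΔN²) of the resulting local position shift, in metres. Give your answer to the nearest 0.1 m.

The local east axis at (φ, λ) is (−sin λ, cos λ, 0), so ΔE = −sin(-2.3913°)·(-122.3) + cos(-2.3913°)·(-179.6) = -184.55 m.
The local north axis is (−sin φ cos λ, −sin φ sin λ, cos φ), giving ΔN = 12.189 − 0.747 − 512.929 = -501.49 m.
Horizontal magnitude = √(ΔE² + ΔN²) = √((-184.55)² + (-501.49)²) = 534.37 m.

534.4 m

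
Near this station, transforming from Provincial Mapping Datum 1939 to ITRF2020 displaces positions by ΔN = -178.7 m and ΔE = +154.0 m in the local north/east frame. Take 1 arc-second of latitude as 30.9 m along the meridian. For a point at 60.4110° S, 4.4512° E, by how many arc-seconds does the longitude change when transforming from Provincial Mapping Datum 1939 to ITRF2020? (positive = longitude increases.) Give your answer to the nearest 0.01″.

At latitude -60.4110°, cos φ = 0.493775.
1″ of longitude at this latitude = 30.90 × cos φ = 15.2576 m, so Δλ = 154.0 / 15.2576 = 10.093″.

Δλ = 10.09″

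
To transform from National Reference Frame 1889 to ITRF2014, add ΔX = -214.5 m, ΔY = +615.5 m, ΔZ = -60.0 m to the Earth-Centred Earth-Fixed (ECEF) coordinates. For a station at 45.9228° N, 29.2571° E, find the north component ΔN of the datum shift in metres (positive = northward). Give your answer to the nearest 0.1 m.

ΔN = -123.4 m

At φ = 45.9228°, λ = 29.2571°: sin φ = 0.718403, cos φ = 0.695627, sin λ = 0.488729, cos λ = 0.872435.
ΔN = −sin φ cos λ·ΔX − sin φ sin λ·ΔY + cos φ·ΔZ = −(0.718403)(0.872435)(-214.5) − (0.718403)(0.488729)(615.5) + (0.695627)(-60.0) = -123.40 m.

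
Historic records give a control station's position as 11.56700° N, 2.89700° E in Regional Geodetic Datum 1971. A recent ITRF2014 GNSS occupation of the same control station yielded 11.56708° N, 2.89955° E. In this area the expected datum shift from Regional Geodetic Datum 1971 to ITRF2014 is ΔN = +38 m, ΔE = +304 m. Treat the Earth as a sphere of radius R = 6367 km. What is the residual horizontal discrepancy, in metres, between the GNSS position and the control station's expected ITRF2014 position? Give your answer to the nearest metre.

39 m

Observed coordinate differences: Δφ = +0.00008°, Δλ = +0.00255°.
Converting to metres (1° lat = 111125 m, cos φ = 0.979691): observed ΔN = 8.9 m, observed ΔE = 277.6 m.
Subtracting the expected shift leaves a residual of 8.9 − (38) = -29.1 m north and 277.6 − (304) = -26.4 m east.
Residual distance = √((-29.1)² + (-26.4)²) = 39.3 m.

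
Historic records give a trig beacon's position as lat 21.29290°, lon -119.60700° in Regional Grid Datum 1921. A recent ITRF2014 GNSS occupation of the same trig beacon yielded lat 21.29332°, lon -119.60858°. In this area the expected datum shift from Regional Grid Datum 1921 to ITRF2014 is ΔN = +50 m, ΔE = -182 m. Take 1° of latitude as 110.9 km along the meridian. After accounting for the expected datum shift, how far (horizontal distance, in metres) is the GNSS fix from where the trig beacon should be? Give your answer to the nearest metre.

19 m

Observed coordinate differences: Δφ = +0.00042°, Δλ = -0.00158°.
Converting to metres (1° lat = 110900 m, cos φ = 0.931736): observed ΔN = 46.6 m, observed ΔE = -163.3 m.
Subtracting the expected shift leaves a residual of 46.6 − (50) = -3.4 m north and -163.3 − (-182) = 18.7 m east.
Residual distance = √((-3.4)² + 18.7²) = 19.0 m.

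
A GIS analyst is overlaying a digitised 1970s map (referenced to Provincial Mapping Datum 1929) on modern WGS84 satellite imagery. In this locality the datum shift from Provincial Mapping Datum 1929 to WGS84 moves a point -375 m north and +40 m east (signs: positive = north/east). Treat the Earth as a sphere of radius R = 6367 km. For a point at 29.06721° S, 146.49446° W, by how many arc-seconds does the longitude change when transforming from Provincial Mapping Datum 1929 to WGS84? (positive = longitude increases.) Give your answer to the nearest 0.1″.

Δλ = 1.5″

At latitude -29.06721°, cos φ = 0.874050.
One radian of longitude at latitude φ spans R cos φ, so Δλ = ΔE / (R cos φ) = 40.0 / (6367000 × 0.874050) = 7.1877e-06 rad = 1.483″.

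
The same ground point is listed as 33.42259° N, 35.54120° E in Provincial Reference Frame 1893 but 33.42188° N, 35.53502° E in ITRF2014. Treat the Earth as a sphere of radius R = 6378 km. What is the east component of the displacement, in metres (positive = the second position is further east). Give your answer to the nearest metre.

Δφ = 33.42188° − 33.42259° = -0.00071°; Δλ = 35.53502° − 35.54120° = -0.00618°.
1° along a meridian = πR/180 = 111317 m.
ΔN = Δφ × 111317 = -79.0 m; ΔE = Δλ × 111317 × cos(33.42259°) = -0.00618 × 111317 × 0.834631 = -574.2 m.

ΔE = -574 m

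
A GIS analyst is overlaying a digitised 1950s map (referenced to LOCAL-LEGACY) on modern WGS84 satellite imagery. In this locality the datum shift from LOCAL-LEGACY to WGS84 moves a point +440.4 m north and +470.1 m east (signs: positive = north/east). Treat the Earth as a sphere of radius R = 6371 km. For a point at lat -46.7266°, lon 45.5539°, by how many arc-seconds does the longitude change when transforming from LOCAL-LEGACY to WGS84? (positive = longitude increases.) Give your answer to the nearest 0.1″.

At latitude -46.7266°, cos φ = 0.685480.
One radian of longitude at latitude φ spans R cos φ, so Δλ = ΔE / (R cos φ) = 470.1 / (6371000 × 0.685480) = 1.0764e-04 rad = 22.203″.

Δλ = 22.2″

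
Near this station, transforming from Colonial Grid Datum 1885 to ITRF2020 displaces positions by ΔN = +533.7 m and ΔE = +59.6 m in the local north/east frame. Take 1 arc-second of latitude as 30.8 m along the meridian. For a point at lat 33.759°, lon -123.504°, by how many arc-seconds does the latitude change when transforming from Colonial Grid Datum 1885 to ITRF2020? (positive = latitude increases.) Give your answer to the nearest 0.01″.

1″ of latitude = 30.80 m, so Δφ = 533.7 / 30.80 = 17.328″.

Δφ = 17.33″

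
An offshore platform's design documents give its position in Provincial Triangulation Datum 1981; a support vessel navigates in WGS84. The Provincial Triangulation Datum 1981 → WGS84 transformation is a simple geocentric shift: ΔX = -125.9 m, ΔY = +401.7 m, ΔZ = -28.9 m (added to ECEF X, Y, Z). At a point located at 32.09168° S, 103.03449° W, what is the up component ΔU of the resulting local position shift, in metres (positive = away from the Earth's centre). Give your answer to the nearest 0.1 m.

ΔU = -292.1 m

The local up (radial) axis is (cos φ cos λ, cos φ sin λ, sin φ), giving ΔU = 24.056 − 331.551 + 15.354 = -292.14 m.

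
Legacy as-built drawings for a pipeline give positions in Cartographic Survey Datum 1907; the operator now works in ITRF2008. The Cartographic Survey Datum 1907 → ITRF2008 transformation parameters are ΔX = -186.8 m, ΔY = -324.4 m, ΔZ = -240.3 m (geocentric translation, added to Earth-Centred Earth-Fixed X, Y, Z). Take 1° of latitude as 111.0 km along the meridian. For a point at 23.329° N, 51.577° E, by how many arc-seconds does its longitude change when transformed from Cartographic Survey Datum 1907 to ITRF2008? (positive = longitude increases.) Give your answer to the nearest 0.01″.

Δλ = -1.95″

sin φ = 0.396010, cos φ = 0.918246, sin λ = 0.783444, cos λ = 0.621462.
East component: ΔE = −sin λ·ΔX + cos λ·ΔY = −(0.783444)(-186.8) + (0.621462)(-324.4) = -55.26 m.
1° of latitude spans 111000 m; at latitude φ, 1° of longitude spans that × cos φ = 101925.3 m, so Δλ = -55.26 / 101925.3 × 3600 = -1.952″.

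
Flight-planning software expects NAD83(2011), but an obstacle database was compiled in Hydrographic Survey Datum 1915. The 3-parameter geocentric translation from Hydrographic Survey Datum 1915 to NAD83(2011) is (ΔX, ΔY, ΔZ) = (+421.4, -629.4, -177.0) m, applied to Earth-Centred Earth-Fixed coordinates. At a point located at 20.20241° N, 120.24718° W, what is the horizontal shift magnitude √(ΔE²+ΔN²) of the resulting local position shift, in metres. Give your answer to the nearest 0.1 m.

The local east axis at (φ, λ) is (−sin λ, cos λ, 0), so ΔE = −sin(-120.24718°)·421.4 + cos(-120.24718°)·(-629.4) = 681.08 m.
The local north axis is (−sin φ cos λ, −sin φ sin λ, cos φ), giving ΔN = 73.306 − 187.765 − 166.111 = -280.57 m.
Horizontal magnitude = √(ΔE² + ΔN²) = √(681.08² + (-280.57)²) = 736.61 m.

736.6 m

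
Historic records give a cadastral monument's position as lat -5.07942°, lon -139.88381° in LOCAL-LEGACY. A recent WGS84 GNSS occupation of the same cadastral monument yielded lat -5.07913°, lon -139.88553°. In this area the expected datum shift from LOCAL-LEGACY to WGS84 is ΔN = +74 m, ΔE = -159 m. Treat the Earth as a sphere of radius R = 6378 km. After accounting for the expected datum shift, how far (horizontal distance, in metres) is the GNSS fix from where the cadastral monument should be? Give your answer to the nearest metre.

Observed coordinate differences: Δφ = +0.00029°, Δλ = -0.00172°.
Converting to metres (1° lat = 111317 m, cos φ = 0.996073): observed ΔN = 32.3 m, observed ΔE = -190.7 m.
Subtracting the expected shift leaves a residual of 32.3 − (74) = -41.7 m north and -190.7 − (-159) = -31.7 m east.
Residual distance = √((-41.7)² + (-31.7)²) = 52.4 m.

52 m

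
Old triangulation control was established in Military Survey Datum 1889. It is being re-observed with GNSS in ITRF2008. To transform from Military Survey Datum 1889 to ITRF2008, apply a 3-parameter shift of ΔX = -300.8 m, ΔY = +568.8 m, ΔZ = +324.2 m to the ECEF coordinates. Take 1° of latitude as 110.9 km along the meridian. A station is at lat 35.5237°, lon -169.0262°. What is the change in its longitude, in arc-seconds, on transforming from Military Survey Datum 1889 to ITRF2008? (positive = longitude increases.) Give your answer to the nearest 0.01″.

Δλ = -24.56″

sin φ = 0.581040, cos φ = 0.813875, sin λ = -0.190360, cos λ = -0.981714.
East component: ΔE = −sin λ·ΔX + cos λ·ΔY = −(-0.190360)(-300.8) + (-0.981714)(568.8) = -615.66 m.
1° of latitude spans 110900 m; at latitude φ, 1° of longitude spans that × cos φ = 90258.8 m, so Δλ = -615.66 / 90258.8 × 3600 = -24.556″.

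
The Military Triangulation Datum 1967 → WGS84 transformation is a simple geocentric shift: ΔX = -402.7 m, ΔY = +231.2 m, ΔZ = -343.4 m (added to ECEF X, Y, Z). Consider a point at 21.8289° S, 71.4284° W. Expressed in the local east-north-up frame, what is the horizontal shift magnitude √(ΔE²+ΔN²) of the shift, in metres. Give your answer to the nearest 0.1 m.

543.7 m

At φ = -21.8289°, λ = -71.4284°: sin φ = -0.371836, cos φ = 0.928298, sin λ = -0.947926, cos λ = 0.318489.
ΔE = −sin λ·ΔX + cos λ·ΔY = −(-0.947926)·(-402.7) + (0.318489)·(231.2) = -308.10 m.
ΔN = −sin φ cos λ·ΔX − sin φ sin λ·ΔY + cos φ·ΔZ = −(-0.371836)(0.318489)(-402.7) − (-0.371836)(-0.947926)(231.2) + (0.928298)(-343.4) = -447.96 m.
Horizontal magnitude = √(ΔE² + ΔN²) = √((-308.10)² + (-447.96)²) = 543.68 m.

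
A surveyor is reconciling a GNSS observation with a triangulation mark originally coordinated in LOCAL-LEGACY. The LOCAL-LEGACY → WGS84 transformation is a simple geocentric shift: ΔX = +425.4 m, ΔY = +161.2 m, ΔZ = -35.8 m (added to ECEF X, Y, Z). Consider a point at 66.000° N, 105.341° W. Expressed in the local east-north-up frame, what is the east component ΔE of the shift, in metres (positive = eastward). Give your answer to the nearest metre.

At φ = 66.000°, λ = -105.341°: sin φ = 0.913545, cos φ = 0.406737, sin λ = -0.964368, cos λ = -0.264563.
ΔE = −sin λ·ΔX + cos λ·ΔY = −(-0.964368)·(425.4) + (-0.264563)·(161.2) = 367.59 m.

ΔE = 368 m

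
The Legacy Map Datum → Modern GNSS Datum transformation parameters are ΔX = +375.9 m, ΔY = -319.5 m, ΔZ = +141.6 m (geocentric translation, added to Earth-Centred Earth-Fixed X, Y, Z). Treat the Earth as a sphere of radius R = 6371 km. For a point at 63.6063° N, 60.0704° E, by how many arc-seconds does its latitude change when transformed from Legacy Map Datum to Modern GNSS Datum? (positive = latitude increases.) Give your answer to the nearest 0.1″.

sin φ = 0.895761, cos φ = 0.444537, sin λ = 0.866639, cos λ = 0.498936.
North component: ΔN = −sin φ cos λ·ΔX − sin φ sin λ·ΔY + cos φ·ΔZ = −(0.895761)(0.498936)(375.9) − (0.895761)(0.866639)(-319.5) + (0.444537)(141.6) = 142.97 m.
1° of latitude spans πR/180 = 111195 m, so Δφ = 142.97 / 111195 × 3600 = 4.629″.

Δφ = 4.6″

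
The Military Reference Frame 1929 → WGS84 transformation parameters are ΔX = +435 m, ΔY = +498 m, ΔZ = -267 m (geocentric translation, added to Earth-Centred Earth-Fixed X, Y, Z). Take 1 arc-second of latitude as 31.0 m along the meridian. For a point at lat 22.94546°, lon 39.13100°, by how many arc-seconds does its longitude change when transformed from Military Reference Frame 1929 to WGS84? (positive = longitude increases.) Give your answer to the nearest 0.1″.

Δλ = 3.9″

sin φ = 0.389855, cos φ = 0.920876, sin λ = 0.631096, cos λ = 0.775705.
East component: ΔE = −sin λ·ΔX + cos λ·ΔY = −(0.631096)(435) + (0.775705)(498) = 111.77 m.
1° of latitude spans 3600 × 31.00 = 111600 m; at latitude φ, 1° of longitude spans that × cos φ = 102769.8 m, so Δλ = 111.77 / 102769.8 × 3600 = 3.915″.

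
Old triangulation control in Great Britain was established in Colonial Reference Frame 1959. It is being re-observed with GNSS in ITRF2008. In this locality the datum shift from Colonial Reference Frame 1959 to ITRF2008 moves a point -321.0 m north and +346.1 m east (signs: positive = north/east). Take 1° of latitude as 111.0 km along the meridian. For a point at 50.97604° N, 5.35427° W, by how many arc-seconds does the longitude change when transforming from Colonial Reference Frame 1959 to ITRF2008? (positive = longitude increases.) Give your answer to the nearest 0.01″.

At latitude 50.97604°, cos φ = 0.629645.
1° of longitude at this latitude = 111.0 × cos φ = 69.89 km, so Δλ = 346.1 / 69890.6 = 0.0049520° = 17.827″.

Δλ = 17.83″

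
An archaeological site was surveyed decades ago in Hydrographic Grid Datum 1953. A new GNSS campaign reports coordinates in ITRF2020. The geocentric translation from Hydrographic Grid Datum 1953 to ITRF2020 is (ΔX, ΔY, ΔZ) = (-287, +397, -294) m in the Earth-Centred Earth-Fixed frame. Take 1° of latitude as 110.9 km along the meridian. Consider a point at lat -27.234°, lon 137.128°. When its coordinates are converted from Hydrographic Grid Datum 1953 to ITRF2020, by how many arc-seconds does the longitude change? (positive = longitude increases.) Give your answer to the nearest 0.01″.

sin φ = -0.457626, cos φ = 0.889145, sin λ = 0.680363, cos λ = -0.732875.
East component: ΔE = −sin λ·ΔX + cos λ·ΔY = −(0.680363)(-287) + (-0.732875)(397) = -95.69 m.
1° of latitude spans 110900 m; at latitude φ, 1° of longitude spans that × cos φ = 98606.2 m, so Δλ = -95.69 / 98606.2 × 3600 = -3.493″.

Δλ = -3.49″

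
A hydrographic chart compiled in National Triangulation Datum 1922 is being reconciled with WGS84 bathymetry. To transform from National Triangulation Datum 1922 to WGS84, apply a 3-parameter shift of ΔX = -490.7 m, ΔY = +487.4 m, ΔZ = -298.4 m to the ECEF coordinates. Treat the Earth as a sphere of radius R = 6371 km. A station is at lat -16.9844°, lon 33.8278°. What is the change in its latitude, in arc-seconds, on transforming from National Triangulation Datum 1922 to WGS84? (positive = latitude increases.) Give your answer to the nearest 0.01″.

Δφ = -10.53″

sin φ = -0.292111, cos φ = 0.956384, sin λ = 0.556699, cos λ = 0.830714.
North component: ΔN = −sin φ cos λ·ΔX − sin φ sin λ·ΔY + cos φ·ΔZ = −(-0.292111)(0.830714)(-490.7) − (-0.292111)(0.556699)(487.4) + (0.956384)(-298.4) = -325.20 m.
1° of latitude spans πR/180 = 111195 m, so Δφ = -325.20 / 111195 × 3600 = -10.529″.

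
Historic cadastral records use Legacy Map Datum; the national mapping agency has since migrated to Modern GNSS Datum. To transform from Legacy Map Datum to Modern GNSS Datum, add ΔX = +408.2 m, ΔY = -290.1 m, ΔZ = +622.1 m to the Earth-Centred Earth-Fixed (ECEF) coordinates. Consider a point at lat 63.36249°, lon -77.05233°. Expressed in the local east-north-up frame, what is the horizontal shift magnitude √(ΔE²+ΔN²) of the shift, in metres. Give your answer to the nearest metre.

337 m

The local east axis at (φ, λ) is (−sin λ, cos λ, 0), so ΔE = −sin(-77.05233°)·408.2 + cos(-77.05233°)·(-290.1) = 332.82 m.
The local north axis is (−sin φ cos λ, −sin φ sin λ, cos φ), giving ΔN = -81.754 − 252.716 + 278.915 = -55.56 m.
Horizontal magnitude = √(ΔE² + ΔN²) = √(332.82² + (-55.56)²) = 337.43 m.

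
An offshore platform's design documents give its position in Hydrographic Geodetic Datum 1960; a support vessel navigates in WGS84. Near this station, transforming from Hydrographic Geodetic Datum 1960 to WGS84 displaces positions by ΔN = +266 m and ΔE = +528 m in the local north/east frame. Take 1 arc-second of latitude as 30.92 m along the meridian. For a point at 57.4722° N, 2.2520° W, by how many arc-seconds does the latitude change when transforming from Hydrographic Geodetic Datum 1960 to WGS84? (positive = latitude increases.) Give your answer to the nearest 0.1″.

Δφ = 8.6″

1″ of latitude = 30.92 m, so Δφ = 266.0 / 30.92 = 8.603″.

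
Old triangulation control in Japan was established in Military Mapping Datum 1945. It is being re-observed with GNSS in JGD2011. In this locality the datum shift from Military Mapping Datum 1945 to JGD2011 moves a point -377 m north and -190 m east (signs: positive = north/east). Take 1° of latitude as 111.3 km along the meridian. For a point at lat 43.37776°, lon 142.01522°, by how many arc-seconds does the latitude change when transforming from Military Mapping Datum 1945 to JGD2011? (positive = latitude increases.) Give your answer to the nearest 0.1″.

Δφ = -12.2″

1° of latitude = 111.3 km, so Δφ = -377.0 / 111300 = -0.0033872° = -12.194″.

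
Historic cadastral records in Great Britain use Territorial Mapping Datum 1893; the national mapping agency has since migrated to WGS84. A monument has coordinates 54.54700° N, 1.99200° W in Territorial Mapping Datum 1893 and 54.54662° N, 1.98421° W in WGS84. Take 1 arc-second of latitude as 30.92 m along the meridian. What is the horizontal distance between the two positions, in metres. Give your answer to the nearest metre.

505 m

Δφ = 54.54662° − 54.54700° = -0.00038°; Δλ = -1.98421° − -1.99200° = +0.00779°.
1° of latitude = 3600 × 30.92 = 111312 m.
ΔN = Δφ × 111312 = -42.3 m; ΔE = Δλ × 111312 × cos(54.54700°) = +0.00779 × 111312 × 0.580035 = 503.0 m.
Distance = √(ΔE² + ΔN²) = √(503.0² + (-42.3)²) = 504.7 m.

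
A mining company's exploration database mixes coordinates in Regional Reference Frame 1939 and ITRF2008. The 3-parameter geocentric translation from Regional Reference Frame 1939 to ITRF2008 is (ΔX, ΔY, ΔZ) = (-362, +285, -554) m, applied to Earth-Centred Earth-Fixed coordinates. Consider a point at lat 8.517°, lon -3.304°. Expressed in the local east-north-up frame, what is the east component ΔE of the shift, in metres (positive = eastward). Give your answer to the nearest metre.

ΔE = 264 m

The local east axis at (φ, λ) is (−sin λ, cos λ, 0), so ΔE = −sin(-3.304°)·(-362) + cos(-3.304°)·285 = 263.66 m.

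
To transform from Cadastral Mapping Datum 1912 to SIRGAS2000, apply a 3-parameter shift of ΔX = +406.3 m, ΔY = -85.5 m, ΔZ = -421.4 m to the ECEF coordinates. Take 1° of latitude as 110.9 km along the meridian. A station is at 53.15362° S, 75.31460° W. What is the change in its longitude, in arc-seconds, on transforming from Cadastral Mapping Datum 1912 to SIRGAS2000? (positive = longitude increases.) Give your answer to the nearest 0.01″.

Δλ = 20.10″

sin φ = -0.800246, cos φ = 0.599672, sin λ = -0.967332, cos λ = 0.253511.
East component: ΔE = −sin λ·ΔX + cos λ·ΔY = −(-0.967332)(406.3) + (0.253511)(-85.5) = 371.35 m.
1° of latitude spans 110900 m; at latitude φ, 1° of longitude spans that × cos φ = 66503.6 m, so Δλ = 371.35 / 66503.6 × 3600 = 20.102″.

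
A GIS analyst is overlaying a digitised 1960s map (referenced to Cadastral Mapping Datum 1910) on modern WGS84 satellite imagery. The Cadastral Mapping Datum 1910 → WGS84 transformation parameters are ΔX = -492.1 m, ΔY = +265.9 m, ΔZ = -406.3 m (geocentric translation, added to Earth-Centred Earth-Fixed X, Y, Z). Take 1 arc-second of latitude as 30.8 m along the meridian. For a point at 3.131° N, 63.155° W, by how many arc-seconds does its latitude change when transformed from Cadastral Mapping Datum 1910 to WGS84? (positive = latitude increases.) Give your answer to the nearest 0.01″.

Δφ = -12.36″

sin φ = 0.054619, cos φ = 0.998507, sin λ = -0.892231, cos λ = 0.451578.
North component: ΔN = −sin φ cos λ·ΔX − sin φ sin λ·ΔY + cos φ·ΔZ = −(0.054619)(0.451578)(-492.1) − (0.054619)(-0.892231)(265.9) + (0.998507)(-406.3) = -380.60 m.
1° of latitude spans 3600 × 30.80 = 110880 m, so Δφ = -380.60 / 110880 × 3600 = -12.357″.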